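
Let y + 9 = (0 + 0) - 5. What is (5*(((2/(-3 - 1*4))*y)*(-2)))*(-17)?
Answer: 680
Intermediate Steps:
y = -14 (y = -9 + ((0 + 0) - 5) = -9 + (0 - 5) = -9 - 5 = -14)
(5*(((2/(-3 - 1*4))*y)*(-2)))*(-17) = (5*(((2/(-3 - 1*4))*(-14))*(-2)))*(-17) = (5*(((2/(-3 - 4))*(-14))*(-2)))*(-17) = (5*(((2/(-7))*(-14))*(-2)))*(-17) = (5*(((2*(-⅐))*(-14))*(-2)))*(-17) = (5*(-2/7*(-14)*(-2)))*(-17) = (5*(4*(-2)))*(-17) = (5*(-8))*(-17) = -40*(-17) = 680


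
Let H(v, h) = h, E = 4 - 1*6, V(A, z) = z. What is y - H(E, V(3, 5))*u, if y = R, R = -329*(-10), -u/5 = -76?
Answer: 1390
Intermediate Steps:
E = -2 (E = 4 - 6 = -2)
u = 380 (u = -5*(-76) = 380)
R = 3290
y = 3290
y - H(E, V(3, 5))*u = 3290 - 5*380 = 3290 - 1*1900 = 3290 - 1900 = 1390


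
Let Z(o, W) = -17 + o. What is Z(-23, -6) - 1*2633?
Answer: -2673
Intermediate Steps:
Z(-23, -6) - 1*2633 = (-17 - 23) - 1*2633 = -40 - 2633 = -2673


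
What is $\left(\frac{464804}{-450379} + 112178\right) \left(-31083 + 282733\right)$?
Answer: $\frac{12713899213085700}{450379} \approx 2.8229 \cdot 10^{10}$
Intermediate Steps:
$\left(\frac{464804}{-450379} + 112178\right) \left(-31083 + 282733\right) = \left(464804 \left(- \frac{1}{450379}\right) + 112178\right) 251650 = \left(- \frac{464804}{450379} + 112178\right) 251650 = \frac{50522150658}{450379} \cdot 251650 = \frac{12713899213085700}{450379}$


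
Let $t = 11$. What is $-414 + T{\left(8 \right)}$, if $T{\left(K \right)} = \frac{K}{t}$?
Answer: $- \frac{4546}{11} \approx -413.27$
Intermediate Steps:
$T{\left(K \right)} = \frac{K}{11}$
$-414 + T{\left(8 \right)} = -414 + \frac{1}{11} \cdot 8 = -414 + \frac{8}{11} = - \frac{4546}{11}$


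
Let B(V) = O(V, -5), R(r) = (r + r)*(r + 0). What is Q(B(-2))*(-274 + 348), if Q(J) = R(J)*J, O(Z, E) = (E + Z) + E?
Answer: -255744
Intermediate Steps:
R(r) = 2*r**2 (R(r) = (2*r)*r = 2*r**2)
O(Z, E) = Z + 2*E
B(V) = -10 + V (B(V) = V + 2*(-5) = V - 10 = -10 + V)
Q(J) = 2*J**3 (Q(J) = (2*J**2)*J = 2*J**3)
Q(B(-2))*(-274 + 348) = (2*(-10 - 2)**3)*(-274 + 348) = (2*(-12)**3)*74 = (2*(-1728))*74 = -3456*74 = -255744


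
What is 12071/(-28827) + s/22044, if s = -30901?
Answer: -385625417/211820796 ≈ -1.8205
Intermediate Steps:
12071/(-28827) + s/22044 = 12071/(-28827) - 30901/22044 = 12071*(-1/28827) - 30901*1/22044 = -12071/28827 - 30901/22044 = -385625417/211820796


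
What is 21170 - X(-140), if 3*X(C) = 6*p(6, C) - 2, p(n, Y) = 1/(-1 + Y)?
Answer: 995022/47 ≈ 21171.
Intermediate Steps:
X(C) = -⅔ + 2/(-1 + C) (X(C) = (6/(-1 + C) - 2)/3 = (-2 + 6/(-1 + C))/3 = -⅔ + 2/(-1 + C))
21170 - X(-140) = 21170 - 2*(4 - 1*(-140))/(3*(-1 - 140)) = 21170 - 2*(4 + 140)/(3*(-141)) = 21170 - 2*(-1)*144/(3*141) = 21170 - 1*(-32/47) = 21170 + 32/47 = 995022/47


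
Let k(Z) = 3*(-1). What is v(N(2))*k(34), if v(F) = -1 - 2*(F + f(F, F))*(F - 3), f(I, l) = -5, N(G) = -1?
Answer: 147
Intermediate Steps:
k(Z) = -3
v(F) = -1 - 2*(-5 + F)*(-3 + F) (v(F) = -1 - 2*(F - 5)*(F - 3) = -1 - 2*(-5 + F)*(-3 + F))
v(N(2))*k(34) = (-31 - 2*(-1)**2 + 16*(-1))*(-3) = (-31 - 2*1 - 16)*(-3) = (-31 - 2 - 16)*(-3) = -49*(-3) = 147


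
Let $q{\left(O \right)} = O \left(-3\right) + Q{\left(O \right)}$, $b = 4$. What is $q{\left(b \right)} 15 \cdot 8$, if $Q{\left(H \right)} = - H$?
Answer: $-1920$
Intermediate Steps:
$q{\left(O \right)} = - 4 O$ ($q{\left(O \right)} = O \left(-3\right) - O = - 3 O - O = - 4 O$)
$q{\left(b \right)} 15 \cdot 8 = \left(-4\right) 4 \cdot 15 \cdot 8 = \left(-16\right) 15 \cdot 8 = \left(-240\right) 8 = -1920$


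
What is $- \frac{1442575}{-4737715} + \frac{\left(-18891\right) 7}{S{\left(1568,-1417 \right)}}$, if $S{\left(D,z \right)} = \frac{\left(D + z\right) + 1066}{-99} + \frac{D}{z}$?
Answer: $\frac{17578036413408868}{1781116475503} \approx 9869.1$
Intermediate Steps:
$S{\left(D,z \right)} = - \frac{1066}{99} - \frac{D}{99} - \frac{z}{99} + \frac{D}{z}$ ($S{\left(D,z \right)} = \left(1066 + D + z\right) \left(- \frac{1}{99}\right) + \frac{D}{z} = \left(- \frac{1066}{99} - \frac{D}{99} - \frac{z}{99}\right) + \frac{D}{z} = - \frac{1066}{99} - \frac{D}{99} - \frac{z}{99} + \frac{D}{z}$)
$- \frac{1442575}{-4737715} + \frac{\left(-18891\right) 7}{S{\left(1568,-1417 \right)}} = - \frac{1442575}{-4737715} + \frac{\left(-18891\right) 7}{\frac{1}{-1417} \left(1568 - - \frac{1417 \left(1066 + 1568 - 1417\right)}{99}\right)} = \left(-1442575\right) \left(- \frac{1}{4737715}\right) - \frac{132237}{\left(- \frac{1}{1417}\right) \left(1568 - \left(- \frac{1417}{99}\right) 1217\right)} = \frac{288515}{947543} - \frac{132237}{\left(- \frac{1}{1417}\right) \left(1568 + \frac{1724489}{99}\right)} = \frac{288515}{947543} - \frac{132237}{\left(- \frac{1}{1417}\right) \frac{1879721}{99}} = \frac{288515}{947543} - \frac{132237}{- \frac{1879721}{140283}} = \frac{288515}{947543} - - \frac{18550603071}{1879721} = \frac{288515}{947543} + \frac{18550603071}{1879721} = \frac{17578036413408868}{1781116475503}$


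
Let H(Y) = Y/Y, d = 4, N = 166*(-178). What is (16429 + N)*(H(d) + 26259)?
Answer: -344504940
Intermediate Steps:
N = -29548
H(Y) = 1
(16429 + N)*(H(d) + 26259) = (16429 - 29548)*(1 + 26259) = -13119*26260 = -344504940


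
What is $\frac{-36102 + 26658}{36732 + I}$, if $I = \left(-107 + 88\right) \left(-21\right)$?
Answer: $- \frac{3148}{12377} \approx -0.25434$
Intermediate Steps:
$I = 399$ ($I = \left(-19\right) \left(-21\right) = 399$)
$\frac{-36102 + 26658}{36732 + I} = \frac{-36102 + 26658}{36732 + 399} = - \frac{9444}{37131} = \left(-9444\right) \frac{1}{37131} = - \frac{3148}{12377}$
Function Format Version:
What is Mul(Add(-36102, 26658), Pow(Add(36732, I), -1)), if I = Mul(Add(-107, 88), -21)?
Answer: Rational(-3148, 12377) ≈ -0.25434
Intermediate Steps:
I = 399 (I = Mul(-19, -21) = 399)
Mul(Add(-36102, 26658), Pow(Add(36732, I), -1)) = Mul(Add(-36102, 26658), Pow(Add(36732, 399), -1)) = Mul(-9444, Pow(37131, -1)) = Mul(-9444, Rational(1, 37131)) = Rational(-3148, 12377)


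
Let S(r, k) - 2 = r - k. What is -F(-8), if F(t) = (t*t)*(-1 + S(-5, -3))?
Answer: 64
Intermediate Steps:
S(r, k) = 2 + r - k (S(r, k) = 2 + (r - k) = 2 + r - k)
F(t) = -t² (F(t) = (t*t)*(-1 + (2 - 5 - 1*(-3))) = t²*(-1 + (2 - 5 + 3)) = t²*(-1 + 0) = t²*(-1) = -t²)
-F(-8) = -(-1)*(-8)² = -(-1)*64 = -1*(-64) = 64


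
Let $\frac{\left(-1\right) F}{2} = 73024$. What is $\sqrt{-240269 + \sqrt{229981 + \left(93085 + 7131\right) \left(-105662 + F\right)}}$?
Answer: $\sqrt{-240269 + i \sqrt{25225139379}} \approx 154.51 + 513.95 i$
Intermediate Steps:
$F = -146048$ ($F = \left(-2\right) 73024 = -146048$)
$\sqrt{-240269 + \sqrt{229981 + \left(93085 + 7131\right) \left(-105662 + F\right)}} = \sqrt{-240269 + \sqrt{229981 + \left(93085 + 7131\right) \left(-105662 - 146048\right)}} = \sqrt{-240269 + \sqrt{229981 + 100216 \left(-251710\right)}} = \sqrt{-240269 + \sqrt{229981 - 25225369360}} = \sqrt{-240269 + \sqrt{-25225139379}} = \sqrt{-240269 + i \sqrt{25225139379}}$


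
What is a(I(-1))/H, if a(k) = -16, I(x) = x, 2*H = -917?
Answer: 32/917 ≈ 0.034896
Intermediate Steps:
H = -917/2 (H = (½)*(-917) = -917/2 ≈ -458.50)
a(I(-1))/H = -16/(-917/2) = -16*(-2/917) = 32/917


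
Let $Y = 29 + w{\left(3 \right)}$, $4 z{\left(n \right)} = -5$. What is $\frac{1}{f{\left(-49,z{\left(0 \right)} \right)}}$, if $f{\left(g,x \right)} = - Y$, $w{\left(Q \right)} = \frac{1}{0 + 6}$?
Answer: $- \frac{6}{175} \approx -0.034286$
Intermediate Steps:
$w{\left(Q \right)} = \frac{1}{6}$
$z{\left(n \right)} = - \frac{5}{4}$ ($z{\left(n \right)} = \frac{1}{4} \left(-5\right) = - \frac{5}{4}$)
$Y = \frac{175}{6}$ ($Y = 29 + \frac{1}{6} = \frac{175}{6} \approx 29.167$)
$f{\left(g,x \right)} = - \frac{175}{6}$ ($f{\left(g,x \right)} = \left(-1\right) \frac{175}{6} = - \frac{175}{6}$)
$\frac{1}{f{\left(-49,z{\left(0 \right)} \right)}} = \frac{1}{- \frac{175}{6}} = - \frac{6}{175}$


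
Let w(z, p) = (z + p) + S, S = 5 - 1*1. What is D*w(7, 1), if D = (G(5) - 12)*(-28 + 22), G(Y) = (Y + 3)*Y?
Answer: -2016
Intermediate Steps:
G(Y) = Y*(3 + Y) (G(Y) = (3 + Y)*Y = Y*(3 + Y))
S = 4 (S = 5 - 1 = 4)
w(z, p) = 4 + p + z (w(z, p) = (z + p) + 4 = (p + z) + 4 = 4 + p + z)
D = -168 (D = (5*(3 + 5) - 12)*(-28 + 22) = (5*8 - 12)*(-6) = (40 - 12)*(-6) = 28*(-6) = -168)
D*w(7, 1) = -168*(4 + 1 + 7) = -168*12 = -2016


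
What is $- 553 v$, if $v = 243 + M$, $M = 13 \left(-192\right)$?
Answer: $1245909$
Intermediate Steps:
$M = -2496$
$v = -2253$ ($v = 243 - 2496 = -2253$)
$- 553 v = \left(-553\right) \left(-2253\right) = 1245909$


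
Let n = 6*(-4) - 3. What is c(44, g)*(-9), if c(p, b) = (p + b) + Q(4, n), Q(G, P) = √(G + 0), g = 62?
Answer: -972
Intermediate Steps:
n = -27 (n = -24 - 3 = -27)
Q(G, P) = √G
c(p, b) = 2 + b + p (c(p, b) = (p + b) + √4 = (b + p) + 2 = 2 + b + p)
c(44, g)*(-9) = (2 + 62 + 44)*(-9) = 108*(-9) = -972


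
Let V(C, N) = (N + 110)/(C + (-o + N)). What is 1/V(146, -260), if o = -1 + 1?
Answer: 19/25 ≈ 0.76000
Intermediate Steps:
o = 0
V(C, N) = (110 + N)/(C + N) (V(C, N) = (N + 110)/(C + (-1*0 + N)) = (110 + N)/(C + (0 + N)) = (110 + N)/(C + N))
1/V(146, -260) = 1/((110 - 260)/(146 - 260)) = 1/(-150/(-114)) = 1/(-1/114*(-150)) = 1/(25/19) = 19/25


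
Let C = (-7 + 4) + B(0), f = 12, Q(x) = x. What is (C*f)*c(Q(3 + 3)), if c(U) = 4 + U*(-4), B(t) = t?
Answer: 720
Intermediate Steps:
c(U) = 4 - 4*U
C = -3 (C = (-7 + 4) + 0 = -3 + 0 = -3)
(C*f)*c(Q(3 + 3)) = (-3*12)*(4 - 4*(3 + 3)) = -36*(4 - 4*6) = -36*(4 - 24) = -36*(-20) = 720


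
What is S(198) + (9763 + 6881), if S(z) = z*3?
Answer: 17238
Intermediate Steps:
S(z) = 3*z
S(198) + (9763 + 6881) = 3*198 + (9763 + 6881) = 594 + 16644 = 17238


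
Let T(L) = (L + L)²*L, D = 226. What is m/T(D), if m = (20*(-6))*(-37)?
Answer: 555/5771588 ≈ 9.6161e-5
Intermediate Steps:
m = 4440 (m = -120*(-37) = 4440)
T(L) = 4*L³ (T(L) = (2*L)²*L = (4*L²)*L = 4*L³)
m/T(D) = 4440/((4*226³)) = 4440/((4*11543176)) = 4440/46172704 = 4440*(1/46172704) = 555/5771588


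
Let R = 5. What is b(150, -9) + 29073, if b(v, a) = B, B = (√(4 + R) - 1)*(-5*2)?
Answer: 29053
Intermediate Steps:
B = -20 (B = (√(4 + 5) - 1)*(-5*2) = (√9 - 1)*(-10) = (3 - 1)*(-10) = 2*(-10) = -20)
b(v, a) = -20
b(150, -9) + 29073 = -20 + 29073 = 29053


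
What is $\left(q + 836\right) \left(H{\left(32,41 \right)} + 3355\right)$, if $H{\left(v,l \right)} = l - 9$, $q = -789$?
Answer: $159189$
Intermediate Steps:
$H{\left(v,l \right)} = -9 + l$
$\left(q + 836\right) \left(H{\left(32,41 \right)} + 3355\right) = \left(-789 + 836\right) \left(\left(-9 + 41\right) + 3355\right) = 47 \left(32 + 3355\right) = 47 \cdot 3387 = 159189$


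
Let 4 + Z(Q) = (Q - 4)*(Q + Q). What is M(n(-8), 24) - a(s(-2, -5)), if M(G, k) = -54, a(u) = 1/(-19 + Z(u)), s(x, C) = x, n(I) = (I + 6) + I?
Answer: -55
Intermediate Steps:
n(I) = 6 + 2*I (n(I) = (6 + I) + I = 6 + 2*I)
Z(Q) = -4 + 2*Q*(-4 + Q) (Z(Q) = -4 + (Q - 4)*(Q + Q) = -4 + (-4 + Q)*(2*Q) = -4 + 2*Q*(-4 + Q))
a(u) = 1/(-23 - 8*u + 2*u**2) (a(u) = 1/(-19 + (-4 - 8*u + 2*u**2)) = 1/(-23 - 8*u + 2*u**2))
M(n(-8), 24) - a(s(-2, -5)) = -54 - 1/(-23 - 8*(-2) + 2*(-2)**2) = -54 - 1/(-23 + 16 + 2*4) = -54 - 1/(-23 + 16 + 8) = -54 - 1/1 = -54 - 1*1 = -54 - 1 = -55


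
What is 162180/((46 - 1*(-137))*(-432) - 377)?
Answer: -162180/79433 ≈ -2.0417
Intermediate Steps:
162180/((46 - 1*(-137))*(-432) - 377) = 162180/((46 + 137)*(-432) - 377) = 162180/(183*(-432) - 377) = 162180/(-79056 - 377) = 162180/(-79433) = 162180*(-1/79433) = -162180/79433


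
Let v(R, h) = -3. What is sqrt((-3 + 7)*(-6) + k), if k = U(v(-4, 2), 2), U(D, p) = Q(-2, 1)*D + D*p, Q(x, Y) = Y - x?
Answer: I*sqrt(39) ≈ 6.245*I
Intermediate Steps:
U(D, p) = 3*D + D*p (U(D, p) = (1 - 1*(-2))*D + D*p = (1 + 2)*D + D*p = 3*D + D*p)
k = -15 (k = -3*(3 + 2) = -3*5 = -15)
sqrt((-3 + 7)*(-6) + k) = sqrt((-3 + 7)*(-6) - 15) = sqrt(4*(-6) - 15) = sqrt(-24 - 15) = sqrt(-39) = I*sqrt(39)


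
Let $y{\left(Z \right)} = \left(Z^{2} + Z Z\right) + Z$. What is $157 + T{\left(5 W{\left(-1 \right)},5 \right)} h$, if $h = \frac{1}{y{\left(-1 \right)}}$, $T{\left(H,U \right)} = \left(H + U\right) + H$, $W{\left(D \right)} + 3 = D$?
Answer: $122$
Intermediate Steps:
$W{\left(D \right)} = -3 + D$
$y{\left(Z \right)} = Z + 2 Z^{2}$ ($y{\left(Z \right)} = \left(Z^{2} + Z^{2}\right) + Z = 2 Z^{2} + Z = Z + 2 Z^{2}$)
$T{\left(H,U \right)} = U + 2 H$
$h = 1$ ($h = \frac{1}{\left(-1\right) \left(1 + 2 \left(-1\right)\right)} = \frac{1}{\left(-1\right) \left(1 - 2\right)} = \frac{1}{\left(-1\right) \left(-1\right)} = 1^{-1} = 1$)
$157 + T{\left(5 W{\left(-1 \right)},5 \right)} h = 157 + \left(5 + 2 \cdot 5 \left(-3 - 1\right)\right) 1 = 157 + \left(5 + 2 \cdot 5 \left(-4\right)\right) 1 = 157 + \left(5 + 2 \left(-20\right)\right) 1 = 157 + \left(5 - 40\right) 1 = 157 - 35 = 122$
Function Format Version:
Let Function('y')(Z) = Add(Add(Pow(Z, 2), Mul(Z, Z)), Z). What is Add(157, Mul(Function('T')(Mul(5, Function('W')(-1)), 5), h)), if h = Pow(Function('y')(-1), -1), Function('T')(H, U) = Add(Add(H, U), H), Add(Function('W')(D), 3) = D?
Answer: 122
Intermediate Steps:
Function('W')(D) = Add(-3, D)
Function('y')(Z) = Add(Z, Mul(2, Pow(Z, 2))) (Function('y')(Z) = Add(Add(Pow(Z, 2), Pow(Z, 2)), Z) = Add(Mul(2, Pow(Z, 2)), Z) = Add(Z, Mul(2, Pow(Z, 2))))
Function('T')(H, U) = Add(U, Mul(2, H))
h = 1 (h = Pow(Mul(-1, Add(1, Mul(2, -1))), -1) = Pow(Mul(-1, Add(1, -2)), -1) = Pow(Mul(-1, -1), -1) = Pow(1, -1) = 1)
Add(157, Mul(Function('T')(Mul(5, Function('W')(-1)), 5), h)) = Add(157, Mul(Add(5, Mul(2, Mul(5, Add(-3, -1)))), 1)) = Add(157, Mul(Add(5, Mul(2, Mul(5, -4))), 1)) = Add(157, Mul(Add(5, Mul(2, -20)), 1)) = Add(157, Mul(Add(5, -40), 1)) = Add(157, Mul(-35, 1)) = Add(157, -35) = 122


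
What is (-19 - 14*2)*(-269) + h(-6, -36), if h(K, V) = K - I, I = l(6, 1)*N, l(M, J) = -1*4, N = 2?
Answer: 12645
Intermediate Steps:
l(M, J) = -4
I = -8 (I = -4*2 = -8)
h(K, V) = 8 + K (h(K, V) = K - 1*(-8) = K + 8 = 8 + K)
(-19 - 14*2)*(-269) + h(-6, -36) = (-19 - 14*2)*(-269) + (8 - 6) = (-19 - 28)*(-269) + 2 = -47*(-269) + 2 = 12643 + 2 = 12645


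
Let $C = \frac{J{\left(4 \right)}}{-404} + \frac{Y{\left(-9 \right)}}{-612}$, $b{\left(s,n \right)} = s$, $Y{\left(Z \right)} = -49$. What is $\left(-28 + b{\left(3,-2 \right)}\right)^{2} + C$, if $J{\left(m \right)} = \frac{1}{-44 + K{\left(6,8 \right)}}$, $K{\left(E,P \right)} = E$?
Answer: $\frac{1468223215}{2348856} \approx 625.08$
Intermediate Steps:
$J{\left(m \right)} = - \frac{1}{38}$ ($J{\left(m \right)} = \frac{1}{-44 + 6} = \frac{1}{-38} = - \frac{1}{38}$)
$C = \frac{188215}{2348856}$ ($C = - \frac{1}{38 \left(-404\right)} - \frac{49}{-612} = \left(- \frac{1}{38}\right) \left(- \frac{1}{404}\right) - - \frac{49}{612} = \frac{1}{15352} + \frac{49}{612} = \frac{188215}{2348856} \approx 0.08013$)
$\left(-28 + b{\left(3,-2 \right)}\right)^{2} + C = \left(-28 + 3\right)^{2} + \frac{188215}{2348856} = \left(-25\right)^{2} + \frac{188215}{2348856} = 625 + \frac{188215}{2348856} = \frac{1468223215}{2348856}$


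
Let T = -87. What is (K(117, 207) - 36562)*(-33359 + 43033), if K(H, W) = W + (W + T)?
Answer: -350537390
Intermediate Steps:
K(H, W) = -87 + 2*W (K(H, W) = W + (W - 87) = W + (-87 + W) = -87 + 2*W)
(K(117, 207) - 36562)*(-33359 + 43033) = ((-87 + 2*207) - 36562)*(-33359 + 43033) = ((-87 + 414) - 36562)*9674 = (327 - 36562)*9674 = -36235*9674 = -350537390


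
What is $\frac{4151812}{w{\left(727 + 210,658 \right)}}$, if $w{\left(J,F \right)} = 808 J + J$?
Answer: $\frac{4151812}{758033} \approx 5.4771$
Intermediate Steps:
$w{\left(J,F \right)} = 809 J$
$\frac{4151812}{w{\left(727 + 210,658 \right)}} = \frac{4151812}{809 \left(727 + 210\right)} = \frac{4151812}{809 \cdot 937} = \frac{4151812}{758033}$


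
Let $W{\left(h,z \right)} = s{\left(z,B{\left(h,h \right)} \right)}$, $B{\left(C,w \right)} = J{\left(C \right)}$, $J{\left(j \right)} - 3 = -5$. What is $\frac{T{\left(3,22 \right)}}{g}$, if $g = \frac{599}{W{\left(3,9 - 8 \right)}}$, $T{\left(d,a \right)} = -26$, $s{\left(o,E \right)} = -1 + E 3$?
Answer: $\frac{182}{599} \approx 0.30384$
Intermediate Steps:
$J{\left(j \right)} = -2$ ($J{\left(j \right)} = 3 - 5 = -2$)
$B{\left(C,w \right)} = -2$
$s{\left(o,E \right)} = -1 + 3 E$
$W{\left(h,z \right)} = -7$ ($W{\left(h,z \right)} = -1 + 3 \left(-2\right) = -1 - 6 = -7$)
$g = - \frac{599}{7}$ ($g = \frac{599}{-7} = 599 \left(- \frac{1}{7}\right) = - \frac{599}{7} \approx -85.571$)
$\frac{T{\left(3,22 \right)}}{g} = - \frac{26}{- \frac{599}{7}} = \left(-26\right) \left(- \frac{7}{599}\right) = \frac{182}{599}$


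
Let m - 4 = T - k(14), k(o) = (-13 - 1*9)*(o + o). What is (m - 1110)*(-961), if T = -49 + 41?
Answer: 478578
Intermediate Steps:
T = -8
k(o) = -44*o (k(o) = (-13 - 9)*(2*o) = -44*o)
m = 612 (m = 4 + (-8 - (-44)*14) = 4 + (-8 - 1*(-616)) = 4 + (-8 + 616) = 4 + 608 = 612)
(m - 1110)*(-961) = (612 - 1110)*(-961) = -498*(-961) = 478578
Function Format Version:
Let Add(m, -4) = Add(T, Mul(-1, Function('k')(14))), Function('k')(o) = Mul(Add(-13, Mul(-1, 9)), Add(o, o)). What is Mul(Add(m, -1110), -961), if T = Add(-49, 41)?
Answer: 478578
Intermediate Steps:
T = -8
Function('k')(o) = Mul(-44, o) (Function('k')(o) = Mul(Add(-13, -9), Mul(2, o)) = Mul(-22, Mul(2, o)) = Mul(-44, o))
m = 612 (m = Add(4, Add(-8, Mul(-1, Mul(-44, 14)))) = Add(4, Add(-8, Mul(-1, -616))) = Add(4, Add(-8, 616)) = Add(4, 608) = 612)
Mul(Add(m, -1110), -961) = Mul(Add(612, -1110), -961) = Mul(-498, -961) = 478578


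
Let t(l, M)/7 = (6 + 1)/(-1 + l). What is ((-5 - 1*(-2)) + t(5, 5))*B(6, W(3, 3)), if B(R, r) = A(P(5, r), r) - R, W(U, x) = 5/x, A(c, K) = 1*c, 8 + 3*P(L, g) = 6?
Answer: -185/3 ≈ -61.667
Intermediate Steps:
P(L, g) = -⅔ (P(L, g) = -8/3 + (⅓)*6 = -8/3 + 2 = -⅔)
A(c, K) = c
B(R, r) = -⅔ - R
t(l, M) = 49/(-1 + l) (t(l, M) = 7*((6 + 1)/(-1 + l)) = 7*(7/(-1 + l)) = 49/(-1 + l))
((-5 - 1*(-2)) + t(5, 5))*B(6, W(3, 3)) = ((-5 - 1*(-2)) + 49/(-1 + 5))*(-⅔ - 1*6) = ((-5 + 2) + 49/4)*(-⅔ - 6) = (-3 + 49*(¼))*(-20/3) = (-3 + 49/4)*(-20/3) = (37/4)*(-20/3) = -185/3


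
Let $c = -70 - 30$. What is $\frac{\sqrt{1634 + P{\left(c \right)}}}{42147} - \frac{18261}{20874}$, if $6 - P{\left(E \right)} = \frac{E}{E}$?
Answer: $- \frac{6087}{6958} + \frac{\sqrt{1639}}{42147} \approx -0.87386$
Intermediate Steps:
$c = -100$
$P{\left(E \right)} = 5$ ($P{\left(E \right)} = 6 - \frac{E}{E} = 6 - 1 = 5$)
$\frac{\sqrt{1634 + P{\left(c \right)}}}{42147} - \frac{18261}{20874} = \frac{\sqrt{1634 + 5}}{42147} - \frac{18261}{20874} = \sqrt{1639} \cdot \frac{1}{42147} - \frac{6087}{6958} = \frac{\sqrt{1639}}{42147} - \frac{6087}{6958} = - \frac{6087}{6958} + \frac{\sqrt{1639}}{42147}$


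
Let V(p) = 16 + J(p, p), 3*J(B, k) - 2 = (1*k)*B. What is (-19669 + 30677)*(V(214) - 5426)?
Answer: 108494848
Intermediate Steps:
J(B, k) = ⅔ + B*k/3 (J(B, k) = ⅔ + ((1*k)*B)/3 = ⅔ + (k*B)/3 = ⅔ + (B*k)/3 = ⅔ + B*k/3)
V(p) = 50/3 + p²/3 (V(p) = 16 + (⅔ + p*p/3) = 16 + (⅔ + p²/3) = 50/3 + p²/3)
(-19669 + 30677)*(V(214) - 5426) = (-19669 + 30677)*((50/3 + (⅓)*214²) - 5426) = 11008*((50/3 + (⅓)*45796) - 5426) = 11008*((50/3 + 45796/3) - 5426) = 11008*(15282 - 5426) = 11008*9856 = 108494848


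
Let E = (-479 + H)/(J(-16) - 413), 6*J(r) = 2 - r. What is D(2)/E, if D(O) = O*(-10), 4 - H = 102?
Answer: -8200/577 ≈ -14.211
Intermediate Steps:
J(r) = 1/3 - r/6 (J(r) = (2 - r)/6 = 1/3 - r/6)
H = -98 (H = 4 - 1*102 = 4 - 102 = -98)
D(O) = -10*O
E = 577/410 (E = (-479 - 98)/((1/3 - 1/6*(-16)) - 413) = -577/((1/3 + 8/3) - 413) = -577/(3 - 413) = -577/(-410) = -577*(-1/410) = 577/410 ≈ 1.4073)
D(2)/E = (-10*2)/(577/410) = -20*410/577 = -8200/577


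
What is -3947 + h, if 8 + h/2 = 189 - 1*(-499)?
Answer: -2587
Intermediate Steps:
h = 1360 (h = -16 + 2*(189 - 1*(-499)) = -16 + 2*(189 + 499) = -16 + 2*688 = -16 + 1376 = 1360)
-3947 + h = -3947 + 1360 = -2587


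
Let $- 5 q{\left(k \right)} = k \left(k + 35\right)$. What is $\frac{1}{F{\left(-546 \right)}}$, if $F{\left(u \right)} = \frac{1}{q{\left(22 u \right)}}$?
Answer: $- \frac{143867724}{5} \approx -2.8774 \cdot 10^{7}$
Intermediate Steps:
$q{\left(k \right)} = - \frac{k \left(35 + k\right)}{5}$ ($q{\left(k \right)} = - \frac{k \left(k + 35\right)}{5} = - \frac{k \left(35 + k\right)}{5}$)
$F{\left(u \right)} = - \frac{5}{22 u \left(35 + 22 u\right)}$ ($F{\left(u \right)} = \frac{1}{\left(- \frac{1}{5}\right) 22 u \left(35 + 22 u\right)} = \frac{1}{\left(- \frac{22}{5}\right) u \left(35 + 22 u\right)} = - \frac{5}{22 u \left(35 + 22 u\right)}$)
$\frac{1}{F{\left(-546 \right)}} = \frac{1}{\left(- \frac{5}{22}\right) \frac{1}{-546} \frac{1}{35 + 22 \left(-546\right)}} = \frac{1}{\left(- \frac{5}{22}\right) \left(- \frac{1}{546}\right) \frac{1}{35 - 12012}} = \frac{1}{\left(- \frac{5}{22}\right) \left(- \frac{1}{546}\right) \frac{1}{-11977}} = \frac{1}{\left(- \frac{5}{22}\right) \left(- \frac{1}{546}\right) \left(- \frac{1}{11977}\right)} = \frac{1}{- \frac{5}{143867724}} = - \frac{143867724}{5}$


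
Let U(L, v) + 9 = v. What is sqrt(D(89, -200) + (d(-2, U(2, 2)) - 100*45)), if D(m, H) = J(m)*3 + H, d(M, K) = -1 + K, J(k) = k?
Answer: I*sqrt(4441) ≈ 66.641*I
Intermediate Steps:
U(L, v) = -9 + v
D(m, H) = H + 3*m (D(m, H) = m*3 + H = 3*m + H = H + 3*m)
sqrt(D(89, -200) + (d(-2, U(2, 2)) - 100*45)) = sqrt((-200 + 3*89) + ((-1 + (-9 + 2)) - 100*45)) = sqrt((-200 + 267) + ((-1 - 7) - 4500)) = sqrt(67 + (-8 - 4500)) = sqrt(67 - 4508) = sqrt(-4441) = I*sqrt(4441)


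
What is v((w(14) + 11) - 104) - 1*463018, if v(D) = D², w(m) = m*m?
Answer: -452409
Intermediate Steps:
w(m) = m²
v((w(14) + 11) - 104) - 1*463018 = ((14² + 11) - 104)² - 1*463018 = ((196 + 11) - 104)² - 463018 = (207 - 104)² - 463018 = 103² - 463018 = 10609 - 463018 = -452409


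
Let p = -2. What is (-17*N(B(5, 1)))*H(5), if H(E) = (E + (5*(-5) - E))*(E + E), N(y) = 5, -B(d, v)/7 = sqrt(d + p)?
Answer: 21250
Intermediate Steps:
B(d, v) = -7*sqrt(-2 + d) (B(d, v) = -7*sqrt(d - 2) = -7*sqrt(-2 + d))
H(E) = -50*E (H(E) = (E + (-25 - E))*(2*E) = -50*E)
(-17*N(B(5, 1)))*H(5) = (-17*5)*(-50*5) = -85*(-250) = 21250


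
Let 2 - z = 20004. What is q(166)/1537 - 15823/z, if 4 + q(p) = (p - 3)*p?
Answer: 565454059/30743074 ≈ 18.393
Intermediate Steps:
z = -20002 (z = 2 - 1*20004 = 2 - 20004 = -20002)
q(p) = -4 + p*(-3 + p) (q(p) = -4 + (p - 3)*p = -4 + (-3 + p)*p = -4 + p*(-3 + p))
q(166)/1537 - 15823/z = (-4 + 166**2 - 3*166)/1537 - 15823/(-20002) = (-4 + 27556 - 498)*(1/1537) - 15823*(-1/20002) = 27054*(1/1537) + 15823/20002 = 27054/1537 + 15823/20002 = 565454059/30743074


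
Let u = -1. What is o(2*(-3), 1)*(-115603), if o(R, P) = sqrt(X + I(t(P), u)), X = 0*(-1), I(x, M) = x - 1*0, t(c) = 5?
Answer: -115603*sqrt(5) ≈ -2.5850e+5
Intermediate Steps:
I(x, M) = x (I(x, M) = x + 0 = x)
X = 0
o(R, P) = sqrt(5) (o(R, P) = sqrt(0 + 5) = sqrt(5))
o(2*(-3), 1)*(-115603) = sqrt(5)*(-115603) = -115603*sqrt(5)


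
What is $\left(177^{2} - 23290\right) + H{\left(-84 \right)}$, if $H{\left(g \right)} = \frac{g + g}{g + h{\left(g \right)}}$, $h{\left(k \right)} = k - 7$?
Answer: $\frac{200999}{25} \approx 8040.0$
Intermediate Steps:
$h{\left(k \right)} = -7 + k$ ($h{\left(k \right)} = k - 7 = -7 + k$)
$H{\left(g \right)} = \frac{2 g}{-7 + 2 g}$ ($H{\left(g \right)} = \frac{g + g}{g + \left(-7 + g\right)} = \frac{2 g}{-7 + 2 g}$)
$\left(177^{2} - 23290\right) + H{\left(-84 \right)} = \left(177^{2} - 23290\right) + 2 \left(-84\right) \frac{1}{-7 + 2 \left(-84\right)} = \left(31329 - 23290\right) + 2 \left(-84\right) \frac{1}{-7 - 168} = 8039 + 2 \left(-84\right) \frac{1}{-175} = 8039 + 2 \left(-84\right) \left(- \frac{1}{175}\right) = 8039 + \frac{24}{25} = \frac{200999}{25}$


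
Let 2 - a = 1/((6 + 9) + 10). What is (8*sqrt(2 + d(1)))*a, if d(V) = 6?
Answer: 784*sqrt(2)/25 ≈ 44.350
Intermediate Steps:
a = 49/25 (a = 2 - 1/((6 + 9) + 10) = 2 - 1/(15 + 10) = 2 - 1/25 = 49/25 ≈ 1.9600)
(8*sqrt(2 + d(1)))*a = (8*sqrt(2 + 6))*(49/25) = (8*sqrt(8))*(49/25) = (8*(2*sqrt(2)))*(49/25) = (16*sqrt(2))*(49/25) = 784*sqrt(2)/25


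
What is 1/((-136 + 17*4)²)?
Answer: 1/4624 ≈ 0.00021626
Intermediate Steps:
1/((-136 + 17*4)²) = 1/((-136 + 68)²) = 1/((-68)²) = 1/4624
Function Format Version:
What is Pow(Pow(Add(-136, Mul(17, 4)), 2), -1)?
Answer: Rational(1, 4624) ≈ 0.00021626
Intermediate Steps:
Pow(Pow(Add(-136, Mul(17, 4)), 2), -1) = Pow(Pow(Add(-136, 68), 2), -1) = Pow(Pow(-68, 2), -1) = Pow(4624, -1) = Rational(1, 4624)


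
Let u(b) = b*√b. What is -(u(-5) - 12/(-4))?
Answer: -3 + 5*I*√5 ≈ -3.0 + 11.18*I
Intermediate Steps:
u(b) = b^(3/2)
-(u(-5) - 12/(-4)) = -((-5)^(3/2) - 12/(-4)) = -(-5*I*√5 - 12*(-¼)) = -(-5*I*√5 + 3) = -(3 - 5*I*√5) = -3 + 5*I*√5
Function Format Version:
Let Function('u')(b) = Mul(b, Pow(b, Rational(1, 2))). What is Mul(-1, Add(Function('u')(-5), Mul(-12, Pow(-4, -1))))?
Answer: Add(-3, Mul(5, I, Pow(5, Rational(1, 2)))) ≈ Add(-3.0000, Mul(11.180, I))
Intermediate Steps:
Function('u')(b) = Pow(b, Rational(3, 2))
Mul(-1, Add(Function('u')(-5), Mul(-12, Pow(-4, -1)))) = Mul(-1, Add(Pow(-5, Rational(3, 2)), Mul(-12, Pow(-4, -1)))) = Mul(-1, Add(Mul(-5, I, Pow(5, Rational(1, 2))), Mul(-12, Rational(-1, 4)))) = Mul(-1, Add(Mul(-5, I, Pow(5, Rational(1, 2))), 3)) = Mul(-1, Add(3, Mul(-5, I, Pow(5, Rational(1, 2))))) = Add(-3, Mul(5, I, Pow(5, Rational(1, 2))))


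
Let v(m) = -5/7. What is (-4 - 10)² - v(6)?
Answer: 1377/7 ≈ 196.71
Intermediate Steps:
v(m) = -5/7 (v(m) = -5*⅐ = -5/7)
(-4 - 10)² - v(6) = (-4 - 10)² - 1*(-5/7) = (-14)² + 5/7 = 196 + 5/7 = 1377/7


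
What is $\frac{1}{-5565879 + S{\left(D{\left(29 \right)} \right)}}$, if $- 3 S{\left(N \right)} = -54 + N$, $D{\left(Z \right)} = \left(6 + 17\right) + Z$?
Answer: $- \frac{3}{16697635} \approx -1.7967 \cdot 10^{-7}$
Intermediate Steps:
$D{\left(Z \right)} = 23 + Z$
$S{\left(N \right)} = 18 - \frac{N}{3}$ ($S{\left(N \right)} = - \frac{-54 + N}{3} = 18 - \frac{N}{3}$)
$\frac{1}{-5565879 + S{\left(D{\left(29 \right)} \right)}} = \frac{1}{-5565879 + \left(18 - \frac{23 + 29}{3}\right)} = \frac{1}{-5565879 + \left(18 - \frac{52}{3}\right)} = \frac{1}{-5565879 + \frac{2}{3}} = \frac{1}{- \frac{16697635}{3}} = - \frac{3}{16697635}$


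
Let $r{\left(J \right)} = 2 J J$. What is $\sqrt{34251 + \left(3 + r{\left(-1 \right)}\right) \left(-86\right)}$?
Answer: $\sqrt{33821} \approx 183.9$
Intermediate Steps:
$r{\left(J \right)} = 2 J^{2}$
$\sqrt{34251 + \left(3 + r{\left(-1 \right)}\right) \left(-86\right)} = \sqrt{34251 + \left(3 + 2 \left(-1\right)^{2}\right) \left(-86\right)} = \sqrt{34251 + \left(3 + 2 \cdot 1\right) \left(-86\right)} = \sqrt{34251 + \left(3 + 2\right) \left(-86\right)} = \sqrt{34251 + 5 \left(-86\right)} = \sqrt{34251 - 430} = \sqrt{33821}$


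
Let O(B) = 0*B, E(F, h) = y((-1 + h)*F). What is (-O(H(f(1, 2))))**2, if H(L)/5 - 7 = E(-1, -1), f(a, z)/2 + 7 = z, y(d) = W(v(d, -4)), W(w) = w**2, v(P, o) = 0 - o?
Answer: 0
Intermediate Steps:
v(P, o) = -o
y(d) = 16 (y(d) = (-1*(-4))**2 = 4**2 = 16)
E(F, h) = 16
f(a, z) = -14 + 2*z
H(L) = 115 (H(L) = 35 + 5*16 = 35 + 80 = 115)
O(B) = 0
(-O(H(f(1, 2))))**2 = (-1*0)**2 = 0**2 = 0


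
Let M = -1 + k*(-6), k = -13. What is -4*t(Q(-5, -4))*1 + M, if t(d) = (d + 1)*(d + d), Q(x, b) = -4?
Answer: -19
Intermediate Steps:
t(d) = 2*d*(1 + d) (t(d) = (1 + d)*(2*d) = 2*d*(1 + d))
M = 77 (M = -1 - 13*(-6) = -1 + 78 = 77)
-4*t(Q(-5, -4))*1 + M = -8*(-4)*(1 - 4)*1 + 77 = -8*(-4)*(-3)*1 + 77 = -4*24*1 + 77 = -96*1 + 77 = -96 + 77 = -19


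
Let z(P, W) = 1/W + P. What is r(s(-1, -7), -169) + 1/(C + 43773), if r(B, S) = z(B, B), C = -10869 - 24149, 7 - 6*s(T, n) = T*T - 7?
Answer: 1794853/682890 ≈ 2.6283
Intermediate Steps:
s(T, n) = 7/3 - T**2/6 (s(T, n) = 7/6 - (T*T - 7)/6 = 7/6 - (T**2 - 7)/6 = 7/6 - (-7 + T**2)/6 = 7/6 + (7/6 - T**2/6) = 7/3 - T**2/6)
C = -35018
z(P, W) = P + 1/W
r(B, S) = B + 1/B
r(s(-1, -7), -169) + 1/(C + 43773) = ((7/3 - 1/6*(-1)**2) + 1/(7/3 - 1/6*(-1)**2)) + 1/(-35018 + 43773) = ((7/3 - 1/6*1) + 1/(7/3 - 1/6*1)) + 1/8755 = ((7/3 - 1/6) + 1/(7/3 - 1/6)) + 1/8755 = (13/6 + 1/(13/6)) + 1/8755 = (13/6 + 6/13) + 1/8755 = 205/78 + 1/8755 = 1794853/682890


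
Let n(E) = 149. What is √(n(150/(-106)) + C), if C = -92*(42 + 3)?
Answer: I*√3991 ≈ 63.174*I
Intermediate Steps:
C = -4140 (C = -92*45 = -4140)
√(n(150/(-106)) + C) = √(149 - 4140) = √(-3991) = I*√3991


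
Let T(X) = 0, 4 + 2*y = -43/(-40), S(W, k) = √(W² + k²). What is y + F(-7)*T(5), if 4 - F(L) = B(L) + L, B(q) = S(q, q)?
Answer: -117/80 ≈ -1.4625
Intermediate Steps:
B(q) = √2*√(q²) (B(q) = √(q² + q²) = √(2*q²) = √2*√(q²))
F(L) = 4 - L - √2*√(L²) (F(L) = 4 - (√2*√(L²) + L) = 4 - (L + √2*√(L²)) = 4 + (-L - √2*√(L²)) = 4 - L - √2*√(L²))
y = -117/80 (y = -2 + (-43/(-40))/2 = -2 + (-43*(-1/40))/2 = -2 + (½)*(43/40) = -2 + 43/80 = -117/80 ≈ -1.4625)
y + F(-7)*T(5) = -117/80 + (4 - 1*(-7) - √2*√((-7)²))*0 = -117/80 + (4 + 7 - √2*√49)*0 = -117/80 + (4 + 7 - 1*√2*7)*0 = -117/80 + (4 + 7 - 7*√2)*0 = -117/80 + (11 - 7*√2)*0 = -117/80 + 0 = -117/80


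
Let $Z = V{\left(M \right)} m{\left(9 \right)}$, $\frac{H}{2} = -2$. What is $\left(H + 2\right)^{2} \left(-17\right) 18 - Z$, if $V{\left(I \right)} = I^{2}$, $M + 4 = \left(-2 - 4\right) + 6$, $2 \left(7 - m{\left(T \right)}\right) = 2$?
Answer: $-1320$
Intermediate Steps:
$H = -4$ ($H = 2 \left(-2\right) = -4$)
$m{\left(T \right)} = 6$ ($m{\left(T \right)} = 7 - 1 = 6$)
$M = -4$ ($M = -4 + \left(\left(-2 - 4\right) + 6\right) = -4 + \left(-6 + 6\right) = -4 + 0 = -4$)
$Z = 96$ ($Z = \left(-4\right)^{2} \cdot 6 = 16 \cdot 6 = 96$)
$\left(H + 2\right)^{2} \left(-17\right) 18 - Z = \left(-4 + 2\right)^{2} \left(-17\right) 18 - 96 = \left(-2\right)^{2} \left(-17\right) 18 - 96 = 4 \left(-17\right) 18 - 96 = \left(-68\right) 18 - 96 = -1224 - 96 = -1320$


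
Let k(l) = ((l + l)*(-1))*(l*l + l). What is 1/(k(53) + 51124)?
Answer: -1/252248 ≈ -3.9643e-6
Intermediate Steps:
k(l) = -2*l*(l + l**2) (k(l) = ((2*l)*(-1))*(l**2 + l) = (-2*l)*(l + l**2) = -2*l*(l + l**2))
1/(k(53) + 51124) = 1/(2*53**2*(-1 - 1*53) + 51124) = 1/(2*2809*(-1 - 53) + 51124) = 1/(2*2809*(-54) + 51124) = 1/(-303372 + 51124) = 1/(-252248) = -1/252248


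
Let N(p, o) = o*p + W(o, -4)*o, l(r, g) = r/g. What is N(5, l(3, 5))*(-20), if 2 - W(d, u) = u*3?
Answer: -228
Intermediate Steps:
W(d, u) = 2 - 3*u (W(d, u) = 2 - u*3 = 2 - 3*u)
N(p, o) = 14*o + o*p (N(p, o) = o*p + (2 - 3*(-4))*o = o*p + (2 + 12)*o = o*p + 14*o = 14*o + o*p)
N(5, l(3, 5))*(-20) = ((3/5)*(14 + 5))*(-20) = ((3*(1/5))*19)*(-20) = ((3/5)*19)*(-20) = (57/5)*(-20) = -228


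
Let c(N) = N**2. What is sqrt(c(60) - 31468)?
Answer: 2*I*sqrt(6967) ≈ 166.94*I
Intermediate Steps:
sqrt(c(60) - 31468) = sqrt(60**2 - 31468) = sqrt(3600 - 31468) = sqrt(-27868) = 2*I*sqrt(6967)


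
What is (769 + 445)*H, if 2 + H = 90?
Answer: 106832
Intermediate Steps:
H = 88 (H = -2 + 90 = 88)
(769 + 445)*H = (769 + 445)*88 = 1214*88 = 106832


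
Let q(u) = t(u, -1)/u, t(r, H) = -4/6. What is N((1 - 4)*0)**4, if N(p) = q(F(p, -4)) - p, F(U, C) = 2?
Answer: 1/81 ≈ 0.012346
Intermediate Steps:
t(r, H) = -2/3 (t(r, H) = -4*1/6 = -2/3)
q(u) = -2/(3*u)
N(p) = -1/3 - p (N(p) = -2/3/2 - p = -2/3*1/2 - p = -1/3 - p)
N((1 - 4)*0)**4 = (-1/3 - (1 - 4)*0)**4 = (-1/3 - (-3)*0)**4 = (-1/3 - 1*0)**4 = (-1/3 + 0)**4 = (-1/3)**4 = 1/81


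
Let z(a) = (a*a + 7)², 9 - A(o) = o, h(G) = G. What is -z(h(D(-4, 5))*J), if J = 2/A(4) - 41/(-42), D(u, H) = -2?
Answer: -25823204416/121550625 ≈ -212.45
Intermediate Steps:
A(o) = 9 - o
J = 289/210 (J = 2/(9 - 1*4) - 41/(-42) = 2/(9 - 4) - 41*(-1/42) = 2/5 + 41/42 = 2*(⅕) + 41/42 = ⅖ + 41/42 = 289/210 ≈ 1.3762)
z(a) = (7 + a²)² (z(a) = (a² + 7)² = (7 + a²)²)
-z(h(D(-4, 5))*J) = -(7 + (-2*289/210)²)² = -(7 + (-289/105)²)² = -(7 + 83521/11025)² = -(160696/11025)² = -1*25823204416/121550625 = -25823204416/121550625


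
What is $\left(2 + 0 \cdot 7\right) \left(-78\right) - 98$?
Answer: $-254$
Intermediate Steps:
$\left(2 + 0 \cdot 7\right) \left(-78\right) - 98 = \left(2 + 0\right) \left(-78\right) - 98 = 2 \left(-78\right) - 98 = -156 - 98 = -254$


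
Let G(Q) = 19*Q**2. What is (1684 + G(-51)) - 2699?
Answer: 48404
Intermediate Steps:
(1684 + G(-51)) - 2699 = (1684 + 19*(-51)**2) - 2699 = (1684 + 19*2601) - 2699 = (1684 + 49419) - 2699 = 51103 - 2699 = 48404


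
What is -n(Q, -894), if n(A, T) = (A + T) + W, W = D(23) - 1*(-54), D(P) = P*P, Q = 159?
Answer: 152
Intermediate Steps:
D(P) = P²
W = 583 (W = 23² - 1*(-54) = 529 + 54 = 583)
n(A, T) = 583 + A + T (n(A, T) = (A + T) + 583 = 583 + A + T)
-n(Q, -894) = -(583 + 159 - 894) = -1*(-152) = 152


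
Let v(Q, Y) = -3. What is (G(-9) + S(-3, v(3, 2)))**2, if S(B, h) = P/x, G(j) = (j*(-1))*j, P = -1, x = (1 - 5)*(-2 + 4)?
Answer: 418609/64 ≈ 6540.8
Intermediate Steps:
x = -8 (x = -4*2 = -8)
G(j) = -j**2 (G(j) = (-j)*j = -j**2)
S(B, h) = 1/8 (S(B, h) = -1/(-8) = -1*(-1/8) = 1/8)
(G(-9) + S(-3, v(3, 2)))**2 = (-1*(-9)**2 + 1/8)**2 = (-1*81 + 1/8)**2 = (-81 + 1/8)**2 = (-647/8)**2 = 418609/64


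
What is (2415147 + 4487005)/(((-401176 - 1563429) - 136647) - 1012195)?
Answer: -6902152/3113447 ≈ -2.2169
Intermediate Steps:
(2415147 + 4487005)/(((-401176 - 1563429) - 136647) - 1012195) = 6902152/((-1964605 - 136647) - 1012195) = 6902152/(-2101252 - 1012195) = 6902152/(-3113447) = 6902152*(-1/3113447) = -6902152/3113447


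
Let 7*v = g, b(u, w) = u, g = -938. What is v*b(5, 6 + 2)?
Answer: -670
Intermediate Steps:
v = -134 (v = (⅐)*(-938) = -134)
v*b(5, 6 + 2) = -134*5 = -670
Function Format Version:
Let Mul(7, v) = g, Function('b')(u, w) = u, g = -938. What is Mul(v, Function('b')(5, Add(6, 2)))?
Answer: -670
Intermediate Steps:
v = -134 (v = Mul(Rational(1, 7), -938) = -134)
Mul(v, Function('b')(5, Add(6, 2))) = Mul(-134, 5) = -670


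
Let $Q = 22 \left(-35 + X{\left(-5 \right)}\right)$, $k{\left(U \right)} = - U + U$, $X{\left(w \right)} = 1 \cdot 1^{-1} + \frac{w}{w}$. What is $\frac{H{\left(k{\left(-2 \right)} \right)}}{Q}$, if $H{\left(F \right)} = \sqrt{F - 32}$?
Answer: $- \frac{2 i \sqrt{2}}{363} \approx - 0.0077918 i$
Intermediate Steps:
$X{\left(w \right)} = 2$ ($X{\left(w \right)} = 1 \cdot 1 + 1 = 1 + 1 = 2$)
$k{\left(U \right)} = 0$
$Q = -726$ ($Q = 22 \left(-35 + 2\right) = 22 \left(-33\right) = -726$)
$H{\left(F \right)} = \sqrt{-32 + F}$
$\frac{H{\left(k{\left(-2 \right)} \right)}}{Q} = \frac{\sqrt{-32 + 0}}{-726} = \sqrt{-32} \left(- \frac{1}{726}\right) = 4 i \sqrt{2} \left(- \frac{1}{726}\right) = - \frac{2 i \sqrt{2}}{363}$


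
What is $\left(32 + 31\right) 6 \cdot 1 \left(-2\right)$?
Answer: $-756$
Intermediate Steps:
$\left(32 + 31\right) 6 \cdot 1 \left(-2\right) = 63 \cdot 6 \left(-2\right) = 63 \left(-12\right) = -756$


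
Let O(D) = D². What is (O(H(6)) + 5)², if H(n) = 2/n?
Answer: 2116/81 ≈ 26.123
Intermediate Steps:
(O(H(6)) + 5)² = ((2/6)² + 5)² = ((2*(⅙))² + 5)² = ((⅓)² + 5)² = (⅑ + 5)² = (46/9)² = 2116/81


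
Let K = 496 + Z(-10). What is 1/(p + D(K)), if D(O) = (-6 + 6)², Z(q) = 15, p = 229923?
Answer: 1/229923 ≈ 4.3493e-6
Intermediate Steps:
K = 511 (K = 496 + 15 = 511)
D(O) = 0 (D(O) = 0² = 0)
1/(p + D(K)) = 1/(229923 + 0) = 1/229923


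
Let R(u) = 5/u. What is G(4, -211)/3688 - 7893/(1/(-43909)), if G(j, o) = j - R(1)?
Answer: 1278163942055/3688 ≈ 3.4657e+8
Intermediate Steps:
G(j, o) = -5 + j (G(j, o) = j - 5/1 = j - 5 = -5 + j)
G(4, -211)/3688 - 7893/(1/(-43909)) = (-5 + 4)/3688 - 7893/(1/(-43909)) = -1*1/3688 - 7893/(-1/43909) = -1/3688 - 7893*(-43909) = -1/3688 + 346573737 = 1278163942055/3688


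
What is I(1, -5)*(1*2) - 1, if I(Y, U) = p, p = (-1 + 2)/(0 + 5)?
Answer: -3/5 ≈ -0.60000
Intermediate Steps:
p = 1/5 ≈ 0.20000
I(Y, U) = 1/5
I(1, -5)*(1*2) - 1 = (1*2)/5 - 1 = (1/5)*2 - 1 = 2/5 - 1 = -3/5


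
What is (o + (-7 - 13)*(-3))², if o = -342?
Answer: 79524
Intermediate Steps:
(o + (-7 - 13)*(-3))² = (-342 + (-7 - 13)*(-3))² = (-342 - 20*(-3))² = (-342 + 60)² = (-282)² = 79524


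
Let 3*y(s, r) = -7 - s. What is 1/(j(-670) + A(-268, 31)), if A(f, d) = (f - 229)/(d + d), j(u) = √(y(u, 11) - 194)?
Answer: -30814/143221 - 11532*√3/143221 ≈ -0.35461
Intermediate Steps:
y(s, r) = -7/3 - s/3 (y(s, r) = (-7 - s)/3 = -7/3 - s/3)
j(u) = √(-589/3 - u/3) (j(u) = √((-7/3 - u/3) - 194) = √(-589/3 - u/3))
A(f, d) = (-229 + f)/(2*d) (A(f, d) = (-229 + f)/((2*d)) = (-229 + f)*(1/(2*d)) = (-229 + f)/(2*d))
1/(j(-670) + A(-268, 31)) = 1/(√(-1767 - 3*(-670))/3 + (½)*(-229 - 268)/31) = 1/(√(-1767 + 2010)/3 + (½)*(1/31)*(-497)) = 1/(√243/3 - 497/62) = 1/((9*√3)/3 - 497/62) = 1/(3*√3 - 497/62) = 1/(-497/62 + 3*√3)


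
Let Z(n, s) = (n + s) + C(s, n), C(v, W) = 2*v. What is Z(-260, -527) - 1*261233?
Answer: -263074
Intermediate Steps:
Z(n, s) = n + 3*s (Z(n, s) = (n + s) + 2*s = n + 3*s)
Z(-260, -527) - 1*261233 = (-260 + 3*(-527)) - 1*261233 = (-260 - 1581) - 261233 = -1841 - 261233 = -263074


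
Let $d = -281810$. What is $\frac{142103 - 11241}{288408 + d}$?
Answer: $\frac{65431}{3299} \approx 19.834$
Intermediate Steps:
$\frac{142103 - 11241}{288408 + d} = \frac{142103 - 11241}{288408 - 281810} = \frac{142103 - 11241}{6598} = \left(142103 - 11241\right) \frac{1}{6598} = 130862 \cdot \frac{1}{6598} = \frac{65431}{3299}$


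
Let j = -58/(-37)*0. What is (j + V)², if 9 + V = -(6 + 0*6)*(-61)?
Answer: 127449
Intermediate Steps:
j = 0 (j = -58*(-1/37)*0 = (58/37)*0 = 0)
V = 357 (V = -9 - (6 + 0*6)*(-61) = -9 - (6 + 0)*(-61) = -9 - 6*(-61) = -9 - 1*(-366) = -9 + 366 = 357)
(j + V)² = (0 + 357)² = 357² = 127449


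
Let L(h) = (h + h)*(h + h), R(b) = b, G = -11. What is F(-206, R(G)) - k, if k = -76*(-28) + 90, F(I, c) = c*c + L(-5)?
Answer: -1997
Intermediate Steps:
L(h) = 4*h**2 (L(h) = (2*h)*(2*h) = 4*h**2)
F(I, c) = 100 + c**2 (F(I, c) = c*c + 4*(-5)**2 = c**2 + 4*25 = c**2 + 100 = 100 + c**2)
k = 2218 (k = 2128 + 90 = 2218)
F(-206, R(G)) - k = (100 + (-11)**2) - 1*2218 = (100 + 121) - 2218 = 221 - 2218 = -1997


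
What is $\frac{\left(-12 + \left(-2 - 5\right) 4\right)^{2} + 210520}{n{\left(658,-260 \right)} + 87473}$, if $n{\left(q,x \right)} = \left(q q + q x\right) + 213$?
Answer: $\frac{21212}{34957} \approx 0.6068$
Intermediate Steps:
$n{\left(q,x \right)} = 213 + q^{2} + q x$ ($n{\left(q,x \right)} = \left(q^{2} + q x\right) + 213 = 213 + q^{2} + q x$)
$\frac{\left(-12 + \left(-2 - 5\right) 4\right)^{2} + 210520}{n{\left(658,-260 \right)} + 87473} = \frac{\left(-12 + \left(-2 - 5\right) 4\right)^{2} + 210520}{\left(213 + 658^{2} + 658 \left(-260\right)\right) + 87473} = \frac{\left(-12 - 28\right)^{2} + 210520}{\left(213 + 432964 - 171080\right) + 87473} = \frac{\left(-12 - 28\right)^{2} + 210520}{262097 + 87473} = \frac{\left(-40\right)^{2} + 210520}{349570} = \left(1600 + 210520\right) \frac{1}{349570} = 212120 \cdot \frac{1}{349570} = \frac{21212}{34957}$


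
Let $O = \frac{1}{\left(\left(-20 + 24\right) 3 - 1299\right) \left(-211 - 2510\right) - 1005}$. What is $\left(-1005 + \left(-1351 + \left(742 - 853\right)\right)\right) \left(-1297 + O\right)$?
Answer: $\frac{11201896620011}{3500922} \approx 3.1997 \cdot 10^{6}$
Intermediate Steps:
$O = \frac{1}{3500922}$ ($O = \frac{1}{\left(4 \cdot 3 - 1299\right) \left(-2721\right) - 1005} = \frac{1}{\left(12 - 1299\right) \left(-2721\right) - 1005} = \frac{1}{\left(-1287\right) \left(-2721\right) - 1005} = \frac{1}{3501927 - 1005} = \frac{1}{3500922} \approx 2.8564 \cdot 10^{-7}$)
$\left(-1005 + \left(-1351 + \left(742 - 853\right)\right)\right) \left(-1297 + O\right) = \left(-1005 + \left(-1351 + \left(742 - 853\right)\right)\right) \left(-1297 + \frac{1}{3500922}\right) = \left(-1005 - 1462\right) \left(- \frac{4540695833}{3500922}\right) = \left(-2467\right) \left(- \frac{4540695833}{3500922}\right) = \frac{11201896620011}{3500922}$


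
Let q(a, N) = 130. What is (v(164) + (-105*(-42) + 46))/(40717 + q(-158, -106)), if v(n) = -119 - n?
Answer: 4173/40847 ≈ 0.10216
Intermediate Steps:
(v(164) + (-105*(-42) + 46))/(40717 + q(-158, -106)) = ((-119 - 1*164) + (-105*(-42) + 46))/(40717 + 130) = ((-119 - 164) + (4410 + 46))/40847 = (-283 + 4456)*(1/40847) = 4173*(1/40847) = 4173/40847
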